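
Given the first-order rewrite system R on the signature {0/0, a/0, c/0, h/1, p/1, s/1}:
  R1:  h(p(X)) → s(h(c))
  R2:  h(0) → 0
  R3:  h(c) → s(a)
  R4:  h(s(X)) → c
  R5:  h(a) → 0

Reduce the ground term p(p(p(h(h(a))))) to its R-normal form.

p(p(p(0)))

1. p(p(p(h(h(a)))))  →  p(p(p(h(0))))   [R5 at 1.1.1.1]
2. p(p(p(h(0))))  →  p(p(p(0)))   [R2 at 1.1.1]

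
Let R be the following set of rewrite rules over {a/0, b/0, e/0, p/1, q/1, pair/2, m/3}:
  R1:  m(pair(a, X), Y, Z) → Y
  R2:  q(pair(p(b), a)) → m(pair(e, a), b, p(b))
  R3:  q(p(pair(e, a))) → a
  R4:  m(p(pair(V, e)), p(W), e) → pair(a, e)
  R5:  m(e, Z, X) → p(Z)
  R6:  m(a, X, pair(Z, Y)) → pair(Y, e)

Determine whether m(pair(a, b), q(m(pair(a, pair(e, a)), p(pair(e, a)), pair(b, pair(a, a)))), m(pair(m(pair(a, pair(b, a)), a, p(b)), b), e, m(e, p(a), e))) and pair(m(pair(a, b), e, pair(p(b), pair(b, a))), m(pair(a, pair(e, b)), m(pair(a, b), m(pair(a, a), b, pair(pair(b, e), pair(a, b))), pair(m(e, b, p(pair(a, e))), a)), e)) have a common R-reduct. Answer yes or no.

no — NF(t₁) = a, NF(t₂) = pair(e, b)

Reduce t₁ = m(pair(a, b), q(m(pair(a, pair(e, a)), p(pair(e, a)), pair(b, pair(a, a)))), m(pair(m(pair(a, pair(b, a)), a, p(b)), b), e, m(e, p(a), e))):
1. m(pair(a, b), q(m(pair(a, pair(e, a)), p(pair(e, a)), pair(b, pair(a, a)))), m(pair(m(pair(a, pair(b, a)), a, p(b)), b), e, m(e, p(a), e)))  →  q(m(pair(a, pair(e, a)), p(pair(e, a)), pair(b, pair(a, a))))   [R1 at ε]
2. q(m(pair(a, pair(e, a)), p(pair(e, a)), pair(b, pair(a, a))))  →  q(p(pair(e, a)))   [R1 at 1]
3. q(p(pair(e, a)))  →  a   [R3 at ε]

Reduce t₂ = pair(m(pair(a, b), e, pair(p(b), pair(b, a))), m(pair(a, pair(e, b)), m(pair(a, b), m(pair(a, a), b, pair(pair(b, e), pair(a, b))), pair(m(e, b, p(pair(a, e))), a)), e)):
1. pair(m(pair(a, b), e, pair(p(b), pair(b, a))), m(pair(a, pair(e, b)), m(pair(a, b), m(pair(a, a), b, pair(pair(b, e), pair(a, b))), pair(m(e, b, p(pair(a, e))), a)), e))  →  pair(e, m(pair(a, pair(e, b)), m(pair(a, b), m(pair(a, a), b, pair(pair(b, e), pair(a, b))), pair(m(e, b, p(pair(a, e))), a)), e))   [R1 at 1]
2. pair(e, m(pair(a, pair(e, b)), m(pair(a, b), m(pair(a, a), b, pair(pair(b, e), pair(a, b))), pair(m(e, b, p(pair(a, e))), a)), e))  →  pair(e, m(pair(a, b), m(pair(a, a), b, pair(pair(b, e), pair(a, b))), pair(m(e, b, p(pair(a, e))), a)))   [R1 at 2]
3. pair(e, m(pair(a, b), m(pair(a, a), b, pair(pair(b, e), pair(a, b))), pair(m(e, b, p(pair(a, e))), a)))  →  pair(e, m(pair(a, a), b, pair(pair(b, e), pair(a, b))))   [R1 at 2]
4. pair(e, m(pair(a, a), b, pair(pair(b, e), pair(a, b))))  →  pair(e, b)   [R1 at 2]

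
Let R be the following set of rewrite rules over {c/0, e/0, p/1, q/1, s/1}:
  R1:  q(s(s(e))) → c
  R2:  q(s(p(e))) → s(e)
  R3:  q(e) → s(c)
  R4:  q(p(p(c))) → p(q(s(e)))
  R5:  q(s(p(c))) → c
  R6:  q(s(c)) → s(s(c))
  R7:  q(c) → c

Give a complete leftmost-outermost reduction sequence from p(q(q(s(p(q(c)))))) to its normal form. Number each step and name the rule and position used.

1. p(q(q(s(p(q(c))))))  →  p(q(q(s(p(c)))))   [R7 at 1.1.1.1.1]
2. p(q(q(s(p(c)))))  →  p(q(c))   [R5 at 1.1]
3. p(q(c))  →  p(c)   [R7 at 1]

p(c)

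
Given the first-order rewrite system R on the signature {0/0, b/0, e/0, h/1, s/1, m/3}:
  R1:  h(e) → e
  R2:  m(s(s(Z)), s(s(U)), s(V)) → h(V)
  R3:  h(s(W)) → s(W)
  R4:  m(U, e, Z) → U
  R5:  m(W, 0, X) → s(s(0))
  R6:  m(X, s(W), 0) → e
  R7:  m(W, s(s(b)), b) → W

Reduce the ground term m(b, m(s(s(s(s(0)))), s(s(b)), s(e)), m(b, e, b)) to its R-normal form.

1. m(b, m(s(s(s(s(0)))), s(s(b)), s(e)), m(b, e, b))  →  m(b, h(e), m(b, e, b))   [R2 at 2]
2. m(b, h(e), m(b, e, b))  →  m(b, e, m(b, e, b))   [R1 at 2]
3. m(b, e, m(b, e, b))  →  b   [R4 at ε]

b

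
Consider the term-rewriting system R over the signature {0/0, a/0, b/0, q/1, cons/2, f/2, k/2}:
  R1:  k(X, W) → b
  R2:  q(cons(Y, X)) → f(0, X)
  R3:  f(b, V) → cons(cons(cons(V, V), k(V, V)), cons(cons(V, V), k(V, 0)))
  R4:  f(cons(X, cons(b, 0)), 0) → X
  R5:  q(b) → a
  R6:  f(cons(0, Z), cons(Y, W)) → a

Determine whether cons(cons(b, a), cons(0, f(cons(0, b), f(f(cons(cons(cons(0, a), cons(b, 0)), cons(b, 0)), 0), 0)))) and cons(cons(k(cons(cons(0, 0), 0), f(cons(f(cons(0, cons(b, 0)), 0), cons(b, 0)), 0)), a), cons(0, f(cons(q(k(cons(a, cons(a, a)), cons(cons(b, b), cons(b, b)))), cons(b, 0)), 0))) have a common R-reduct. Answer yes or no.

Reduce t₁ = cons(cons(b, a), cons(0, f(cons(0, b), f(f(cons(cons(cons(0, a), cons(b, 0)), cons(b, 0)), 0), 0)))):
1. cons(cons(b, a), cons(0, f(cons(0, b), f(f(cons(cons(cons(0, a), cons(b, 0)), cons(b, 0)), 0), 0))))  →  cons(cons(b, a), cons(0, f(cons(0, b), f(cons(cons(0, a), cons(b, 0)), 0))))   [R4 at 2.2.2.1]
2. cons(cons(b, a), cons(0, f(cons(0, b), f(cons(cons(0, a), cons(b, 0)), 0))))  →  cons(cons(b, a), cons(0, f(cons(0, b), cons(0, a))))   [R4 at 2.2.2]
3. cons(cons(b, a), cons(0, f(cons(0, b), cons(0, a))))  →  cons(cons(b, a), cons(0, a))   [R6 at 2.2]

Reduce t₂ = cons(cons(k(cons(cons(0, 0), 0), f(cons(f(cons(0, cons(b, 0)), 0), cons(b, 0)), 0)), a), cons(0, f(cons(q(k(cons(a, cons(a, a)), cons(cons(b, b), cons(b, b)))), cons(b, 0)), 0))):
1. cons(cons(k(cons(cons(0, 0), 0), f(cons(f(cons(0, cons(b, 0)), 0), cons(b, 0)), 0)), a), cons(0, f(cons(q(k(cons(a, cons(a, a)), cons(cons(b, b), cons(b, b)))), cons(b, 0)), 0)))  →  cons(cons(b, a), cons(0, f(cons(q(k(cons(a, cons(a, a)), cons(cons(b, b), cons(b, b)))), cons(b, 0)), 0)))   [R1 at 1.1]
2. cons(cons(b, a), cons(0, f(cons(q(k(cons(a, cons(a, a)), cons(cons(b, b), cons(b, b)))), cons(b, 0)), 0)))  →  cons(cons(b, a), cons(0, q(k(cons(a, cons(a, a)), cons(cons(b, b), cons(b, b))))))   [R4 at 2.2]
3. cons(cons(b, a), cons(0, q(k(cons(a, cons(a, a)), cons(cons(b, b), cons(b, b))))))  →  cons(cons(b, a), cons(0, q(b)))   [R1 at 2.2.1]
4. cons(cons(b, a), cons(0, q(b)))  →  cons(cons(b, a), cons(0, a))   [R5 at 2.2]

yes — NF(t₁) = cons(cons(b, a), cons(0, a)), NF(t₂) = cons(cons(b, a), cons(0, a))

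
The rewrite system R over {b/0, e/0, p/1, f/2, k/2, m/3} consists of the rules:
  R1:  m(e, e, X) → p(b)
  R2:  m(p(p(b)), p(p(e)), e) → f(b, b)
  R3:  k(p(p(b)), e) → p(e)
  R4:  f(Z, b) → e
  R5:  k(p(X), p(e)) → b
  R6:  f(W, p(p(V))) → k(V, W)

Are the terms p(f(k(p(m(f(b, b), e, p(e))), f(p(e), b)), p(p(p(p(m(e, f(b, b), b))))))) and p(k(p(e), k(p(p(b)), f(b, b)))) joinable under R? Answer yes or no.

yes — NF(t₁) = p(b), NF(t₂) = p(b)

Reduce t₁ = p(f(k(p(m(f(b, b), e, p(e))), f(p(e), b)), p(p(p(p(m(e, f(b, b), b))))))):
1. p(f(k(p(m(f(b, b), e, p(e))), f(p(e), b)), p(p(p(p(m(e, f(b, b), b)))))))  →  p(k(p(p(m(e, f(b, b), b))), k(p(m(f(b, b), e, p(e))), f(p(e), b))))   [R6 at 1]
2. p(k(p(p(m(e, f(b, b), b))), k(p(m(f(b, b), e, p(e))), f(p(e), b))))  →  p(k(p(p(m(e, e, b))), k(p(m(f(b, b), e, p(e))), f(p(e), b))))   [R4 at 1.1.1.1.2]
3. p(k(p(p(m(e, e, b))), k(p(m(f(b, b), e, p(e))), f(p(e), b))))  →  p(k(p(p(p(b))), k(p(m(f(b, b), e, p(e))), f(p(e), b))))   [R1 at 1.1.1.1]
4. p(k(p(p(p(b))), k(p(m(f(b, b), e, p(e))), f(p(e), b))))  →  p(k(p(p(p(b))), k(p(m(e, e, p(e))), f(p(e), b))))   [R4 at 1.2.1.1.1]
5. p(k(p(p(p(b))), k(p(m(e, e, p(e))), f(p(e), b))))  →  p(k(p(p(p(b))), k(p(p(b)), f(p(e), b))))   [R1 at 1.2.1.1]
6. p(k(p(p(p(b))), k(p(p(b)), f(p(e), b))))  →  p(k(p(p(p(b))), k(p(p(b)), e)))   [R4 at 1.2.2]
7. p(k(p(p(p(b))), k(p(p(b)), e)))  →  p(k(p(p(p(b))), p(e)))   [R3 at 1.2]
8. p(k(p(p(p(b))), p(e)))  →  p(b)   [R5 at 1]

Reduce t₂ = p(k(p(e), k(p(p(b)), f(b, b)))):
1. p(k(p(e), k(p(p(b)), f(b, b))))  →  p(k(p(e), k(p(p(b)), e)))   [R4 at 1.2.2]
2. p(k(p(e), k(p(p(b)), e)))  →  p(k(p(e), p(e)))   [R3 at 1.2]
3. p(k(p(e), p(e)))  →  p(b)   [R5 at 1]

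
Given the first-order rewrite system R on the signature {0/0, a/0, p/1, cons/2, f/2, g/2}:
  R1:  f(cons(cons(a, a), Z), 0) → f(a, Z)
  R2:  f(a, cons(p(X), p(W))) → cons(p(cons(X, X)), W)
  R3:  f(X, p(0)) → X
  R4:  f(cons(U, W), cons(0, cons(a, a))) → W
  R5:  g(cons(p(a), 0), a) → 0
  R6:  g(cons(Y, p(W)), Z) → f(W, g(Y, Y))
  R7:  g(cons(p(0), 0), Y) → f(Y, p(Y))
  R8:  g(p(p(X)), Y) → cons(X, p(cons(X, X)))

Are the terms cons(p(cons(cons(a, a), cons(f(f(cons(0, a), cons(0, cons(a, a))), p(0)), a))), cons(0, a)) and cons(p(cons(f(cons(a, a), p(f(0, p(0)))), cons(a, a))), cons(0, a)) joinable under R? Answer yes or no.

Reduce t₁ = cons(p(cons(cons(a, a), cons(f(f(cons(0, a), cons(0, cons(a, a))), p(0)), a))), cons(0, a)):
1. cons(p(cons(cons(a, a), cons(f(f(cons(0, a), cons(0, cons(a, a))), p(0)), a))), cons(0, a))  →  cons(p(cons(cons(a, a), cons(f(cons(0, a), cons(0, cons(a, a))), a))), cons(0, a))   [R3 at 1.1.2.1]
2. cons(p(cons(cons(a, a), cons(f(cons(0, a), cons(0, cons(a, a))), a))), cons(0, a))  →  cons(p(cons(cons(a, a), cons(a, a))), cons(0, a))   [R4 at 1.1.2.1]

Reduce t₂ = cons(p(cons(f(cons(a, a), p(f(0, p(0)))), cons(a, a))), cons(0, a)):
1. cons(p(cons(f(cons(a, a), p(f(0, p(0)))), cons(a, a))), cons(0, a))  →  cons(p(cons(f(cons(a, a), p(0)), cons(a, a))), cons(0, a))   [R3 at 1.1.1.2.1]
2. cons(p(cons(f(cons(a, a), p(0)), cons(a, a))), cons(0, a))  →  cons(p(cons(cons(a, a), cons(a, a))), cons(0, a))   [R3 at 1.1.1]

yes — NF(t₁) = cons(p(cons(cons(a, a), cons(a, a))), cons(0, a)), NF(t₂) = cons(p(cons(cons(a, a), cons(a, a))), cons(0, a))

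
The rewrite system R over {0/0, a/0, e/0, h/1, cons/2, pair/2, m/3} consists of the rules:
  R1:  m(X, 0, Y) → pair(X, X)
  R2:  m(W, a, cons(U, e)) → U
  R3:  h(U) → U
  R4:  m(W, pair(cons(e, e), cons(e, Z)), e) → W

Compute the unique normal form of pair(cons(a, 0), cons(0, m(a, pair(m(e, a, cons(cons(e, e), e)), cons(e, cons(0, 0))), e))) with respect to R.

1. pair(cons(a, 0), cons(0, m(a, pair(m(e, a, cons(cons(e, e), e)), cons(e, cons(0, 0))), e)))  →  pair(cons(a, 0), cons(0, m(a, pair(cons(e, e), cons(e, cons(0, 0))), e)))   [R2 at 2.2.2.1]
2. pair(cons(a, 0), cons(0, m(a, pair(cons(e, e), cons(e, cons(0, 0))), e)))  →  pair(cons(a, 0), cons(0, a))   [R4 at 2.2]

pair(cons(a, 0), cons(0, a))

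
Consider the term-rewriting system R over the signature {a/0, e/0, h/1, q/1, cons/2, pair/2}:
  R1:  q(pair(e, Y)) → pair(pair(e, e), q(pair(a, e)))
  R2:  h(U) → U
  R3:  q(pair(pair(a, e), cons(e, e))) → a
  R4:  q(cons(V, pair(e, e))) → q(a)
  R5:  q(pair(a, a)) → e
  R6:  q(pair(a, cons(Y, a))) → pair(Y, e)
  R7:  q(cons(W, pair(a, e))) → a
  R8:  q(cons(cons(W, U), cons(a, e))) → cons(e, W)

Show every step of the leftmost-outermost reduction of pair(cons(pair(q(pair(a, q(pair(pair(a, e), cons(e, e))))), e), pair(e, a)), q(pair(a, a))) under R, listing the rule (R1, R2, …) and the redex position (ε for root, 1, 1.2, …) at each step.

1. pair(cons(pair(q(pair(a, q(pair(pair(a, e), cons(e, e))))), e), pair(e, a)), q(pair(a, a)))  →  pair(cons(pair(q(pair(a, a)), e), pair(e, a)), q(pair(a, a)))   [R3 at 1.1.1.1.2]
2. pair(cons(pair(q(pair(a, a)), e), pair(e, a)), q(pair(a, a)))  →  pair(cons(pair(e, e), pair(e, a)), q(pair(a, a)))   [R5 at 1.1.1]
3. pair(cons(pair(e, e), pair(e, a)), q(pair(a, a)))  →  pair(cons(pair(e, e), pair(e, a)), e)   [R5 at 2]

pair(cons(pair(e, e), pair(e, a)), e)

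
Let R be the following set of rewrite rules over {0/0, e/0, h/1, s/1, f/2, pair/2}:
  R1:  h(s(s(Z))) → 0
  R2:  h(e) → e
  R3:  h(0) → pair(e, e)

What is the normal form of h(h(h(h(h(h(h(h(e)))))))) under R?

1. h(h(h(h(h(h(h(h(e))))))))  →  h(h(h(h(h(h(h(e)))))))   [R2 at 1.1.1.1.1.1.1]
2. h(h(h(h(h(h(h(e)))))))  →  h(h(h(h(h(h(e))))))   [R2 at 1.1.1.1.1.1]
3. h(h(h(h(h(h(e))))))  →  h(h(h(h(h(e)))))   [R2 at 1.1.1.1.1]
4. h(h(h(h(h(e)))))  →  h(h(h(h(e))))   [R2 at 1.1.1.1]
5. h(h(h(h(e))))  →  h(h(h(e)))   [R2 at 1.1.1]
6. h(h(h(e)))  →  h(h(e))   [R2 at 1.1]
7. h(h(e))  →  h(e)   [R2 at 1]
8. h(e)  →  e   [R2 at ε]

e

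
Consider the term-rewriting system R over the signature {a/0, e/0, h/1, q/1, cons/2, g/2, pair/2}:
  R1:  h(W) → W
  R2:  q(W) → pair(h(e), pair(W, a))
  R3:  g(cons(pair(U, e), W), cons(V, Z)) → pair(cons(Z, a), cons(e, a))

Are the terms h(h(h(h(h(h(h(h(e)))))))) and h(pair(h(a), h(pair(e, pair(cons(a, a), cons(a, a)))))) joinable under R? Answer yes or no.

no — NF(t₁) = e, NF(t₂) = pair(a, pair(e, pair(cons(a, a), cons(a, a))))

Reduce t₁ = h(h(h(h(h(h(h(h(e)))))))):
1. h(h(h(h(h(h(h(h(e))))))))  →  h(h(h(h(h(h(h(e)))))))   [R1 at ε]
2. h(h(h(h(h(h(h(e)))))))  →  h(h(h(h(h(h(e))))))   [R1 at ε]
3. h(h(h(h(h(h(e))))))  →  h(h(h(h(h(e)))))   [R1 at ε]
4. h(h(h(h(h(e)))))  →  h(h(h(h(e))))   [R1 at ε]
5. h(h(h(h(e))))  →  h(h(h(e)))   [R1 at ε]
6. h(h(h(e)))  →  h(h(e))   [R1 at ε]
7. h(h(e))  →  h(e)   [R1 at ε]
8. h(e)  →  e   [R1 at ε]

Reduce t₂ = h(pair(h(a), h(pair(e, pair(cons(a, a), cons(a, a)))))):
1. h(pair(h(a), h(pair(e, pair(cons(a, a), cons(a, a))))))  →  pair(h(a), h(pair(e, pair(cons(a, a), cons(a, a)))))   [R1 at ε]
2. pair(h(a), h(pair(e, pair(cons(a, a), cons(a, a)))))  →  pair(a, h(pair(e, pair(cons(a, a), cons(a, a)))))   [R1 at 1]
3. pair(a, h(pair(e, pair(cons(a, a), cons(a, a)))))  →  pair(a, pair(e, pair(cons(a, a), cons(a, a))))   [R1 at 2]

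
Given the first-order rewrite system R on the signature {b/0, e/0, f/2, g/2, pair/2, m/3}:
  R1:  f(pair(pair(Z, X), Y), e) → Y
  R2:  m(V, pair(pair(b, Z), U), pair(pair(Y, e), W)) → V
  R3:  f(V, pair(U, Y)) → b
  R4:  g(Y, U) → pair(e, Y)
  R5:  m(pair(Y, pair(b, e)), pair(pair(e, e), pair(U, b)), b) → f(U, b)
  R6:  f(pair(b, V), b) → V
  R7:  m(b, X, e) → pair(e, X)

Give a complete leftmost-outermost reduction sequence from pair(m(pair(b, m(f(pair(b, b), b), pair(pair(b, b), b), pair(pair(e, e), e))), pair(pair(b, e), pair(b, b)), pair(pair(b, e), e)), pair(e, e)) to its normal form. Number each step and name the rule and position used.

pair(pair(b, b), pair(e, e))

1. pair(m(pair(b, m(f(pair(b, b), b), pair(pair(b, b), b), pair(pair(e, e), e))), pair(pair(b, e), pair(b, b)), pair(pair(b, e), e)), pair(e, e))  →  pair(pair(b, m(f(pair(b, b), b), pair(pair(b, b), b), pair(pair(e, e), e))), pair(e, e))   [R2 at 1]
2. pair(pair(b, m(f(pair(b, b), b), pair(pair(b, b), b), pair(pair(e, e), e))), pair(e, e))  →  pair(pair(b, f(pair(b, b), b)), pair(e, e))   [R2 at 1.2]
3. pair(pair(b, f(pair(b, b), b)), pair(e, e))  →  pair(pair(b, b), pair(e, e))   [R6 at 1.2]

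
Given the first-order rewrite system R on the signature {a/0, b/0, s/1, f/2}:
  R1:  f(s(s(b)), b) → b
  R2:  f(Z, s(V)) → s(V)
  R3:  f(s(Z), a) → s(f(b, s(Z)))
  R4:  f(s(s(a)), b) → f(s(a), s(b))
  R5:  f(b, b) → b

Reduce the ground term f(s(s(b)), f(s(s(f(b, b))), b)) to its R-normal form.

b

1. f(s(s(b)), f(s(s(f(b, b))), b))  →  f(s(s(b)), f(s(s(b)), b))   [R5 at 2.1.1.1]
2. f(s(s(b)), f(s(s(b)), b))  →  f(s(s(b)), b)   [R1 at 2]
3. f(s(s(b)), b)  →  b   [R1 at ε]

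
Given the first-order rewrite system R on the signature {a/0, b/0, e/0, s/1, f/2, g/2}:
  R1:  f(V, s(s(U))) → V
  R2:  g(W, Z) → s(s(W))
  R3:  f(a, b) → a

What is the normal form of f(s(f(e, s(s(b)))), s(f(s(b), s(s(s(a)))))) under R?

1. f(s(f(e, s(s(b)))), s(f(s(b), s(s(s(a))))))  →  f(s(e), s(f(s(b), s(s(s(a))))))   [R1 at 1.1]
2. f(s(e), s(f(s(b), s(s(s(a))))))  →  f(s(e), s(s(b)))   [R1 at 2.1]
3. f(s(e), s(s(b)))  →  s(e)   [R1 at ε]

s(e)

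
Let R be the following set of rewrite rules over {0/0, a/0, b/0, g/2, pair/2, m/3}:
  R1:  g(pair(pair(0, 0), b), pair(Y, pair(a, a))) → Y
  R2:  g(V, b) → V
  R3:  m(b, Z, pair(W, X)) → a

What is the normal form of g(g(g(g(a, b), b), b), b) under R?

1. g(g(g(g(a, b), b), b), b)  →  g(g(g(a, b), b), b)   [R2 at ε]
2. g(g(g(a, b), b), b)  →  g(g(a, b), b)   [R2 at ε]
3. g(g(a, b), b)  →  g(a, b)   [R2 at ε]
4. g(a, b)  →  a   [R2 at ε]

a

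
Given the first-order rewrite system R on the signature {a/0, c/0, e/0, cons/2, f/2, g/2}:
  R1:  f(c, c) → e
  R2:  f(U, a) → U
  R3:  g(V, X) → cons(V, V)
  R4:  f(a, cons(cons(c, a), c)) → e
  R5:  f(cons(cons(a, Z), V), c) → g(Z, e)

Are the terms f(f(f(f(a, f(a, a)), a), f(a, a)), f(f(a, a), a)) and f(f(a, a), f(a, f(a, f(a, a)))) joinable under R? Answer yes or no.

Reduce t₁ = f(f(f(f(a, f(a, a)), a), f(a, a)), f(f(a, a), a)):
1. f(f(f(f(a, f(a, a)), a), f(a, a)), f(f(a, a), a))  →  f(f(f(a, f(a, a)), f(a, a)), f(f(a, a), a))   [R2 at 1.1]
2. f(f(f(a, f(a, a)), f(a, a)), f(f(a, a), a))  →  f(f(f(a, a), f(a, a)), f(f(a, a), a))   [R2 at 1.1.2]
3. f(f(f(a, a), f(a, a)), f(f(a, a), a))  →  f(f(a, f(a, a)), f(f(a, a), a))   [R2 at 1.1]
4. f(f(a, f(a, a)), f(f(a, a), a))  →  f(f(a, a), f(f(a, a), a))   [R2 at 1.2]
5. f(f(a, a), f(f(a, a), a))  →  f(a, f(f(a, a), a))   [R2 at 1]
6. f(a, f(f(a, a), a))  →  f(a, f(a, a))   [R2 at 2]
7. f(a, f(a, a))  →  f(a, a)   [R2 at 2]
8. f(a, a)  →  a   [R2 at ε]

Reduce t₂ = f(f(a, a), f(a, f(a, f(a, a)))):
1. f(f(a, a), f(a, f(a, f(a, a))))  →  f(a, f(a, f(a, f(a, a))))   [R2 at 1]
2. f(a, f(a, f(a, f(a, a))))  →  f(a, f(a, f(a, a)))   [R2 at 2.2.2]
3. f(a, f(a, f(a, a)))  →  f(a, f(a, a))   [R2 at 2.2]
4. f(a, f(a, a))  →  f(a, a)   [R2 at 2]
5. f(a, a)  →  a   [R2 at ε]

yes — NF(t₁) = a, NF(t₂) = a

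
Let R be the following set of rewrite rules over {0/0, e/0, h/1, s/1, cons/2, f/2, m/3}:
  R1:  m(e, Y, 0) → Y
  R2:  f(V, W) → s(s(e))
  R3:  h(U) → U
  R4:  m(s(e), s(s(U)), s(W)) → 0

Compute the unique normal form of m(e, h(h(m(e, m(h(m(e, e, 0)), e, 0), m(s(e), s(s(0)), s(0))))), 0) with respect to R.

e

1. m(e, h(h(m(e, m(h(m(e, e, 0)), e, 0), m(s(e), s(s(0)), s(0))))), 0)  →  h(h(m(e, m(h(m(e, e, 0)), e, 0), m(s(e), s(s(0)), s(0)))))   [R1 at ε]
2. h(h(m(e, m(h(m(e, e, 0)), e, 0), m(s(e), s(s(0)), s(0)))))  →  h(m(e, m(h(m(e, e, 0)), e, 0), m(s(e), s(s(0)), s(0))))   [R3 at ε]
3. h(m(e, m(h(m(e, e, 0)), e, 0), m(s(e), s(s(0)), s(0))))  →  m(e, m(h(m(e, e, 0)), e, 0), m(s(e), s(s(0)), s(0)))   [R3 at ε]
4. m(e, m(h(m(e, e, 0)), e, 0), m(s(e), s(s(0)), s(0)))  →  m(e, m(m(e, e, 0), e, 0), m(s(e), s(s(0)), s(0)))   [R3 at 2.1]
5. m(e, m(m(e, e, 0), e, 0), m(s(e), s(s(0)), s(0)))  →  m(e, m(e, e, 0), m(s(e), s(s(0)), s(0)))   [R1 at 2.1]
6. m(e, m(e, e, 0), m(s(e), s(s(0)), s(0)))  →  m(e, e, m(s(e), s(s(0)), s(0)))   [R1 at 2]
7. m(e, e, m(s(e), s(s(0)), s(0)))  →  m(e, e, 0)   [R4 at 3]
8. m(e, e, 0)  →  e   [R1 at ε]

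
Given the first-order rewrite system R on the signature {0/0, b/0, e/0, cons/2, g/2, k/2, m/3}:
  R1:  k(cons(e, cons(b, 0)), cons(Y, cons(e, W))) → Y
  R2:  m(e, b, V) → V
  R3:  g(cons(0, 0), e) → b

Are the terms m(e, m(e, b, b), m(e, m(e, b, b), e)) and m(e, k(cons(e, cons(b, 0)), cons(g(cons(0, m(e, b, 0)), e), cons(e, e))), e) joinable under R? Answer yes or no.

yes — NF(t₁) = e, NF(t₂) = e

Reduce t₁ = m(e, m(e, b, b), m(e, m(e, b, b), e)):
1. m(e, m(e, b, b), m(e, m(e, b, b), e))  →  m(e, b, m(e, m(e, b, b), e))   [R2 at 2]
2. m(e, b, m(e, m(e, b, b), e))  →  m(e, m(e, b, b), e)   [R2 at ε]
3. m(e, m(e, b, b), e)  →  m(e, b, e)   [R2 at 2]
4. m(e, b, e)  →  e   [R2 at ε]

Reduce t₂ = m(e, k(cons(e, cons(b, 0)), cons(g(cons(0, m(e, b, 0)), e), cons(e, e))), e):
1. m(e, k(cons(e, cons(b, 0)), cons(g(cons(0, m(e, b, 0)), e), cons(e, e))), e)  →  m(e, g(cons(0, m(e, b, 0)), e), e)   [R1 at 2]
2. m(e, g(cons(0, m(e, b, 0)), e), e)  →  m(e, g(cons(0, 0), e), e)   [R2 at 2.1.2]
3. m(e, g(cons(0, 0), e), e)  →  m(e, b, e)   [R3 at 2]
4. m(e, b, e)  →  e   [R2 at ε]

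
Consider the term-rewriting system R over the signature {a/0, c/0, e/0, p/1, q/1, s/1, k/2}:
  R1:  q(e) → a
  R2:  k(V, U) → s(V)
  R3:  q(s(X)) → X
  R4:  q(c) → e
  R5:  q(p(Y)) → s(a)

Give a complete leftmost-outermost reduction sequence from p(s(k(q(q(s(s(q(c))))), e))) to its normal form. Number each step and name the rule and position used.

1. p(s(k(q(q(s(s(q(c))))), e)))  →  p(s(s(q(q(s(s(q(c))))))))   [R2 at 1.1]
2. p(s(s(q(q(s(s(q(c))))))))  →  p(s(s(q(s(q(c))))))   [R3 at 1.1.1.1]
3. p(s(s(q(s(q(c))))))  →  p(s(s(q(c))))   [R3 at 1.1.1]
4. p(s(s(q(c))))  →  p(s(s(e)))   [R4 at 1.1.1]

p(s(s(e)))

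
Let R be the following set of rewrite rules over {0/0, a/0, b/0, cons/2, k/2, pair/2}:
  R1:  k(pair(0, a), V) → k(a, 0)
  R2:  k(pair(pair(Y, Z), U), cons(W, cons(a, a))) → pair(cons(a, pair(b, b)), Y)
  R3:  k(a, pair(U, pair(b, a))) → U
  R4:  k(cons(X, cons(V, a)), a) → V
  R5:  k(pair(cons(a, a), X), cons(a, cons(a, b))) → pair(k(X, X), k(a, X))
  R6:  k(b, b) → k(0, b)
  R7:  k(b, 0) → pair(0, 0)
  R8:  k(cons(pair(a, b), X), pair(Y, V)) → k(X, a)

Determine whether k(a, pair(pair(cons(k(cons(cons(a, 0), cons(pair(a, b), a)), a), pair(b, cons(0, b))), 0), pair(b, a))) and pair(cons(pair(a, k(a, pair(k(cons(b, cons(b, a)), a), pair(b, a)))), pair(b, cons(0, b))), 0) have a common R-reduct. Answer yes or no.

Reduce t₁ = k(a, pair(pair(cons(k(cons(cons(a, 0), cons(pair(a, b), a)), a), pair(b, cons(0, b))), 0), pair(b, a))):
1. k(a, pair(pair(cons(k(cons(cons(a, 0), cons(pair(a, b), a)), a), pair(b, cons(0, b))), 0), pair(b, a)))  →  pair(cons(k(cons(cons(a, 0), cons(pair(a, b), a)), a), pair(b, cons(0, b))), 0)   [R3 at ε]
2. pair(cons(k(cons(cons(a, 0), cons(pair(a, b), a)), a), pair(b, cons(0, b))), 0)  →  pair(cons(pair(a, b), pair(b, cons(0, b))), 0)   [R4 at 1.1]

Reduce t₂ = pair(cons(pair(a, k(a, pair(k(cons(b, cons(b, a)), a), pair(b, a)))), pair(b, cons(0, b))), 0):
1. pair(cons(pair(a, k(a, pair(k(cons(b, cons(b, a)), a), pair(b, a)))), pair(b, cons(0, b))), 0)  →  pair(cons(pair(a, k(cons(b, cons(b, a)), a)), pair(b, cons(0, b))), 0)   [R3 at 1.1.2]
2. pair(cons(pair(a, k(cons(b, cons(b, a)), a)), pair(b, cons(0, b))), 0)  →  pair(cons(pair(a, b), pair(b, cons(0, b))), 0)   [R4 at 1.1.2]

yes — NF(t₁) = pair(cons(pair(a, b), pair(b, cons(0, b))), 0), NF(t₂) = pair(cons(pair(a, b), pair(b, cons(0, b))), 0)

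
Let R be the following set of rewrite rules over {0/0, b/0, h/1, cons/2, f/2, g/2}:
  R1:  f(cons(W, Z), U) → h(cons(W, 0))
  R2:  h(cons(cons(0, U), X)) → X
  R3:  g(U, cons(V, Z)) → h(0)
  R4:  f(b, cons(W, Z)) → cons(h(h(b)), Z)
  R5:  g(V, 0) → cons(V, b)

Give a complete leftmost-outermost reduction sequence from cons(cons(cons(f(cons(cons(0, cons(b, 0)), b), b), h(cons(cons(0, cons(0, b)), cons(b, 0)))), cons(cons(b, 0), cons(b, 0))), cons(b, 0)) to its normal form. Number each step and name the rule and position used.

1. cons(cons(cons(f(cons(cons(0, cons(b, 0)), b), b), h(cons(cons(0, cons(0, b)), cons(b, 0)))), cons(cons(b, 0), cons(b, 0))), cons(b, 0))  →  cons(cons(cons(h(cons(cons(0, cons(b, 0)), 0)), h(cons(cons(0, cons(0, b)), cons(b, 0)))), cons(cons(b, 0), cons(b, 0))), cons(b, 0))   [R1 at 1.1.1]
2. cons(cons(cons(h(cons(cons(0, cons(b, 0)), 0)), h(cons(cons(0, cons(0, b)), cons(b, 0)))), cons(cons(b, 0), cons(b, 0))), cons(b, 0))  →  cons(cons(cons(0, h(cons(cons(0, cons(0, b)), cons(b, 0)))), cons(cons(b, 0), cons(b, 0))), cons(b, 0))   [R2 at 1.1.1]
3. cons(cons(cons(0, h(cons(cons(0, cons(0, b)), cons(b, 0)))), cons(cons(b, 0), cons(b, 0))), cons(b, 0))  →  cons(cons(cons(0, cons(b, 0)), cons(cons(b, 0), cons(b, 0))), cons(b, 0))   [R2 at 1.1.2]

cons(cons(cons(0, cons(b, 0)), cons(cons(b, 0), cons(b, 0))), cons(b, 0))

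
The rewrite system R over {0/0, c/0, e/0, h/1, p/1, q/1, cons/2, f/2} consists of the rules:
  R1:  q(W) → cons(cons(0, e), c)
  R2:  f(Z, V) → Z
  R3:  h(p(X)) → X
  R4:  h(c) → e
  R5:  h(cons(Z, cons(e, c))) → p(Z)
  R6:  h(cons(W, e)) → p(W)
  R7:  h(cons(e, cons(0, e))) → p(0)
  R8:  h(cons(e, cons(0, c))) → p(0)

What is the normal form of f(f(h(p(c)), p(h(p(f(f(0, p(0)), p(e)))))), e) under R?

c

1. f(f(h(p(c)), p(h(p(f(f(0, p(0)), p(e)))))), e)  →  f(h(p(c)), p(h(p(f(f(0, p(0)), p(e))))))   [R2 at ε]
2. f(h(p(c)), p(h(p(f(f(0, p(0)), p(e))))))  →  h(p(c))   [R2 at ε]
3. h(p(c))  →  c   [R3 at ε]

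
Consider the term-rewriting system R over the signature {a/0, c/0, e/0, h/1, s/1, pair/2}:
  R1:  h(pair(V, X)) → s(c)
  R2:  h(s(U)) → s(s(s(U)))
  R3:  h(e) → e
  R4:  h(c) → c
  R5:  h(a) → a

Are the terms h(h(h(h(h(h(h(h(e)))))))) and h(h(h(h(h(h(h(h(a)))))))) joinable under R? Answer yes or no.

no — NF(t₁) = e, NF(t₂) = a

Reduce t₁ = h(h(h(h(h(h(h(h(e)))))))):
1. h(h(h(h(h(h(h(h(e))))))))  →  h(h(h(h(h(h(h(e)))))))   [R3 at 1.1.1.1.1.1.1]
2. h(h(h(h(h(h(h(e)))))))  →  h(h(h(h(h(h(e))))))   [R3 at 1.1.1.1.1.1]
3. h(h(h(h(h(h(e))))))  →  h(h(h(h(h(e)))))   [R3 at 1.1.1.1.1]
4. h(h(h(h(h(e)))))  →  h(h(h(h(e))))   [R3 at 1.1.1.1]
5. h(h(h(h(e))))  →  h(h(h(e)))   [R3 at 1.1.1]
6. h(h(h(e)))  →  h(h(e))   [R3 at 1.1]
7. h(h(e))  →  h(e)   [R3 at 1]
8. h(e)  →  e   [R3 at ε]

Reduce t₂ = h(h(h(h(h(h(h(h(a)))))))):
1. h(h(h(h(h(h(h(h(a))))))))  →  h(h(h(h(h(h(h(a)))))))   [R5 at 1.1.1.1.1.1.1]
2. h(h(h(h(h(h(h(a)))))))  →  h(h(h(h(h(h(a))))))   [R5 at 1.1.1.1.1.1]
3. h(h(h(h(h(h(a))))))  →  h(h(h(h(h(a)))))   [R5 at 1.1.1.1.1]
4. h(h(h(h(h(a)))))  →  h(h(h(h(a))))   [R5 at 1.1.1.1]
5. h(h(h(h(a))))  →  h(h(h(a)))   [R5 at 1.1.1]
6. h(h(h(a)))  →  h(h(a))   [R5 at 1.1]
7. h(h(a))  →  h(a)   [R5 at 1]
8. h(a)  →  a   [R5 at ε]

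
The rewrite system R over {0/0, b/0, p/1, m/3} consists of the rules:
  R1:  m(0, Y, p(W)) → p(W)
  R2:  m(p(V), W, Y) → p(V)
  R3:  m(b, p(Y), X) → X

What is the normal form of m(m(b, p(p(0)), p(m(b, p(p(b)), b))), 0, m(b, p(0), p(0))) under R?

1. m(m(b, p(p(0)), p(m(b, p(p(b)), b))), 0, m(b, p(0), p(0)))  →  m(p(m(b, p(p(b)), b)), 0, m(b, p(0), p(0)))   [R3 at 1]
2. m(p(m(b, p(p(b)), b)), 0, m(b, p(0), p(0)))  →  p(m(b, p(p(b)), b))   [R2 at ε]
3. p(m(b, p(p(b)), b))  →  p(b)   [R3 at 1]

p(b)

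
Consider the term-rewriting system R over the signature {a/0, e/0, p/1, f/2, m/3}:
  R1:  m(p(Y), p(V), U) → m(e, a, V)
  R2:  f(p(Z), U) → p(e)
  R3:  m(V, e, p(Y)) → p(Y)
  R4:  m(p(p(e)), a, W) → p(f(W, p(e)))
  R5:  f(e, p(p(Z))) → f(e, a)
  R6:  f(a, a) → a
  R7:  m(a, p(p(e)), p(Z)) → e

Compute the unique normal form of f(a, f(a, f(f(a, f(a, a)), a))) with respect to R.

1. f(a, f(a, f(f(a, f(a, a)), a)))  →  f(a, f(a, f(f(a, a), a)))   [R6 at 2.2.1.2]
2. f(a, f(a, f(f(a, a), a)))  →  f(a, f(a, f(a, a)))   [R6 at 2.2.1]
3. f(a, f(a, f(a, a)))  →  f(a, f(a, a))   [R6 at 2.2]
4. f(a, f(a, a))  →  f(a, a)   [R6 at 2]
5. f(a, a)  →  a   [R6 at ε]

a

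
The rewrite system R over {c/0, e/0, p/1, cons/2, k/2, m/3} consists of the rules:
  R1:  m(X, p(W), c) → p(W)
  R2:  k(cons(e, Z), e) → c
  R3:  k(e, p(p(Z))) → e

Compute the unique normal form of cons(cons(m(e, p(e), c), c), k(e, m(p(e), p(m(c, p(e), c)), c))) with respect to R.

cons(cons(p(e), c), e)

1. cons(cons(m(e, p(e), c), c), k(e, m(p(e), p(m(c, p(e), c)), c)))  →  cons(cons(p(e), c), k(e, m(p(e), p(m(c, p(e), c)), c)))   [R1 at 1.1]
2. cons(cons(p(e), c), k(e, m(p(e), p(m(c, p(e), c)), c)))  →  cons(cons(p(e), c), k(e, p(m(c, p(e), c))))   [R1 at 2.2]
3. cons(cons(p(e), c), k(e, p(m(c, p(e), c))))  →  cons(cons(p(e), c), k(e, p(p(e))))   [R1 at 2.2.1]
4. cons(cons(p(e), c), k(e, p(p(e))))  →  cons(cons(p(e), c), e)   [R3 at 2]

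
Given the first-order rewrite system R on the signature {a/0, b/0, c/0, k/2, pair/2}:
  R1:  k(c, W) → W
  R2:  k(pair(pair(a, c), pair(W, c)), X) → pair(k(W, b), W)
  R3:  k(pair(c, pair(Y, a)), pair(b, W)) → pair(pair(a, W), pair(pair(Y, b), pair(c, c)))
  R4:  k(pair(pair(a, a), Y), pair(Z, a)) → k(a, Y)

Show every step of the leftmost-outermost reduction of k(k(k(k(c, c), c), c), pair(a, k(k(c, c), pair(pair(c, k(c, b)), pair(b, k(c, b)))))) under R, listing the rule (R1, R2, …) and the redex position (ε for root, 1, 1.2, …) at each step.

1. k(k(k(k(c, c), c), c), pair(a, k(k(c, c), pair(pair(c, k(c, b)), pair(b, k(c, b))))))  →  k(k(k(c, c), c), pair(a, k(k(c, c), pair(pair(c, k(c, b)), pair(b, k(c, b))))))   [R1 at 1.1.1]
2. k(k(k(c, c), c), pair(a, k(k(c, c), pair(pair(c, k(c, b)), pair(b, k(c, b))))))  →  k(k(c, c), pair(a, k(k(c, c), pair(pair(c, k(c, b)), pair(b, k(c, b))))))   [R1 at 1.1]
3. k(k(c, c), pair(a, k(k(c, c), pair(pair(c, k(c, b)), pair(b, k(c, b))))))  →  k(c, pair(a, k(k(c, c), pair(pair(c, k(c, b)), pair(b, k(c, b))))))   [R1 at 1]
4. k(c, pair(a, k(k(c, c), pair(pair(c, k(c, b)), pair(b, k(c, b))))))  →  pair(a, k(k(c, c), pair(pair(c, k(c, b)), pair(b, k(c, b)))))   [R1 at ε]
5. pair(a, k(k(c, c), pair(pair(c, k(c, b)), pair(b, k(c, b)))))  →  pair(a, k(c, pair(pair(c, k(c, b)), pair(b, k(c, b)))))   [R1 at 2.1]
6. pair(a, k(c, pair(pair(c, k(c, b)), pair(b, k(c, b)))))  →  pair(a, pair(pair(c, k(c, b)), pair(b, k(c, b))))   [R1 at 2]
7. pair(a, pair(pair(c, k(c, b)), pair(b, k(c, b))))  →  pair(a, pair(pair(c, b), pair(b, k(c, b))))   [R1 at 2.1.2]
8. pair(a, pair(pair(c, b), pair(b, k(c, b))))  →  pair(a, pair(pair(c, b), pair(b, b)))   [R1 at 2.2.2]

pair(a, pair(pair(c, b), pair(b, b)))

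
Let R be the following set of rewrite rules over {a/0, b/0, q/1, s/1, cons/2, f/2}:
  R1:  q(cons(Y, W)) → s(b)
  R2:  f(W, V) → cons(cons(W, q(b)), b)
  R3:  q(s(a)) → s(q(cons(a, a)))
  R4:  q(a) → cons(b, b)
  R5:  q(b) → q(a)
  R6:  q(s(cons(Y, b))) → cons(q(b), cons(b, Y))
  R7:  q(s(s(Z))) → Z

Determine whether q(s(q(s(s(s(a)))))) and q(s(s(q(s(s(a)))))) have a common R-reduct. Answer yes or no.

Reduce t₁ = q(s(q(s(s(s(a)))))):
1. q(s(q(s(s(s(a))))))  →  q(s(s(a)))   [R7 at 1.1]
2. q(s(s(a)))  →  a   [R7 at ε]

Reduce t₂ = q(s(s(q(s(s(a)))))):
1. q(s(s(q(s(s(a))))))  →  q(s(s(a)))   [R7 at ε]
2. q(s(s(a)))  →  a   [R7 at ε]

yes — NF(t₁) = a, NF(t₂) = a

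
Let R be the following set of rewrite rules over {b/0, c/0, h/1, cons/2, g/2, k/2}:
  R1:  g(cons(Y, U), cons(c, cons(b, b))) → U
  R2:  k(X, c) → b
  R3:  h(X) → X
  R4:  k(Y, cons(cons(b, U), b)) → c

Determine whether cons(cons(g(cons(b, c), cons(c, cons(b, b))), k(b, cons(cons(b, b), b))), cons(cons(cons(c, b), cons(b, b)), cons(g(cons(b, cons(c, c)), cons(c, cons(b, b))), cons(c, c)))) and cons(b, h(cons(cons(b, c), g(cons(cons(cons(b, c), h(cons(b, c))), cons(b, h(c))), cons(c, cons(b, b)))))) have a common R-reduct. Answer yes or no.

Reduce t₁ = cons(cons(g(cons(b, c), cons(c, cons(b, b))), k(b, cons(cons(b, b), b))), cons(cons(cons(c, b), cons(b, b)), cons(g(cons(b, cons(c, c)), cons(c, cons(b, b))), cons(c, c)))):
1. cons(cons(g(cons(b, c), cons(c, cons(b, b))), k(b, cons(cons(b, b), b))), cons(cons(cons(c, b), cons(b, b)), cons(g(cons(b, cons(c, c)), cons(c, cons(b, b))), cons(c, c))))  →  cons(cons(c, k(b, cons(cons(b, b), b))), cons(cons(cons(c, b), cons(b, b)), cons(g(cons(b, cons(c, c)), cons(c, cons(b, b))), cons(c, c))))   [R1 at 1.1]
2. cons(cons(c, k(b, cons(cons(b, b), b))), cons(cons(cons(c, b), cons(b, b)), cons(g(cons(b, cons(c, c)), cons(c, cons(b, b))), cons(c, c))))  →  cons(cons(c, c), cons(cons(cons(c, b), cons(b, b)), cons(g(cons(b, cons(c, c)), cons(c, cons(b, b))), cons(c, c))))   [R4 at 1.2]
3. cons(cons(c, c), cons(cons(cons(c, b), cons(b, b)), cons(g(cons(b, cons(c, c)), cons(c, cons(b, b))), cons(c, c))))  →  cons(cons(c, c), cons(cons(cons(c, b), cons(b, b)), cons(cons(c, c), cons(c, c))))   [R1 at 2.2.1]

Reduce t₂ = cons(b, h(cons(cons(b, c), g(cons(cons(cons(b, c), h(cons(b, c))), cons(b, h(c))), cons(c, cons(b, b)))))):
1. cons(b, h(cons(cons(b, c), g(cons(cons(cons(b, c), h(cons(b, c))), cons(b, h(c))), cons(c, cons(b, b))))))  →  cons(b, cons(cons(b, c), g(cons(cons(cons(b, c), h(cons(b, c))), cons(b, h(c))), cons(c, cons(b, b)))))   [R3 at 2]
2. cons(b, cons(cons(b, c), g(cons(cons(cons(b, c), h(cons(b, c))), cons(b, h(c))), cons(c, cons(b, b)))))  →  cons(b, cons(cons(b, c), cons(b, h(c))))   [R1 at 2.2]
3. cons(b, cons(cons(b, c), cons(b, h(c))))  →  cons(b, cons(cons(b, c), cons(b, c)))   [R3 at 2.2.2]

no — NF(t₁) = cons(cons(c, c), cons(cons(cons(c, b), cons(b, b)), cons(cons(c, c), cons(c, c)))), NF(t₂) = cons(b, cons(cons(b, c), cons(b, c)))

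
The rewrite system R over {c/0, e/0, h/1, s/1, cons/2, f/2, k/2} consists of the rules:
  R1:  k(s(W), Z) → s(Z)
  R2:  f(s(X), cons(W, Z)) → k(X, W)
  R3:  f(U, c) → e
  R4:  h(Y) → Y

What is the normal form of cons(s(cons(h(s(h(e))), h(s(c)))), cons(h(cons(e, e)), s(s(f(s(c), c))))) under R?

1. cons(s(cons(h(s(h(e))), h(s(c)))), cons(h(cons(e, e)), s(s(f(s(c), c)))))  →  cons(s(cons(s(h(e)), h(s(c)))), cons(h(cons(e, e)), s(s(f(s(c), c)))))   [R4 at 1.1.1]
2. cons(s(cons(s(h(e)), h(s(c)))), cons(h(cons(e, e)), s(s(f(s(c), c)))))  →  cons(s(cons(s(e), h(s(c)))), cons(h(cons(e, e)), s(s(f(s(c), c)))))   [R4 at 1.1.1.1]
3. cons(s(cons(s(e), h(s(c)))), cons(h(cons(e, e)), s(s(f(s(c), c)))))  →  cons(s(cons(s(e), s(c))), cons(h(cons(e, e)), s(s(f(s(c), c)))))   [R4 at 1.1.2]
4. cons(s(cons(s(e), s(c))), cons(h(cons(e, e)), s(s(f(s(c), c)))))  →  cons(s(cons(s(e), s(c))), cons(cons(e, e), s(s(f(s(c), c)))))   [R4 at 2.1]
5. cons(s(cons(s(e), s(c))), cons(cons(e, e), s(s(f(s(c), c)))))  →  cons(s(cons(s(e), s(c))), cons(cons(e, e), s(s(e))))   [R3 at 2.2.1.1]

cons(s(cons(s(e), s(c))), cons(cons(e, e), s(s(e))))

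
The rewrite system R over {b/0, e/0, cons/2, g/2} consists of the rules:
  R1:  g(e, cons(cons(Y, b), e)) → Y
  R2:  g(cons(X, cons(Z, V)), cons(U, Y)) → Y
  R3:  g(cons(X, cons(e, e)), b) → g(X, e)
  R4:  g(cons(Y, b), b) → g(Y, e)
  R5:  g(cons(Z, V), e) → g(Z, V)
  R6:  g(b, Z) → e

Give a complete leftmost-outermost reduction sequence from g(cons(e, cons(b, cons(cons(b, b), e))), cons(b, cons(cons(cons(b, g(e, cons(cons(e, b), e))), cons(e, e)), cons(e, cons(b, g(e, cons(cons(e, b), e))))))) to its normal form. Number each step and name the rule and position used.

cons(cons(cons(b, e), cons(e, e)), cons(e, cons(b, e)))

1. g(cons(e, cons(b, cons(cons(b, b), e))), cons(b, cons(cons(cons(b, g(e, cons(cons(e, b), e))), cons(e, e)), cons(e, cons(b, g(e, cons(cons(e, b), e)))))))  →  cons(cons(cons(b, g(e, cons(cons(e, b), e))), cons(e, e)), cons(e, cons(b, g(e, cons(cons(e, b), e)))))   [R2 at ε]
2. cons(cons(cons(b, g(e, cons(cons(e, b), e))), cons(e, e)), cons(e, cons(b, g(e, cons(cons(e, b), e)))))  →  cons(cons(cons(b, e), cons(e, e)), cons(e, cons(b, g(e, cons(cons(e, b), e)))))   [R1 at 1.1.2]
3. cons(cons(cons(b, e), cons(e, e)), cons(e, cons(b, g(e, cons(cons(e, b), e)))))  →  cons(cons(cons(b, e), cons(e, e)), cons(e, cons(b, e)))   [R1 at 2.2.2]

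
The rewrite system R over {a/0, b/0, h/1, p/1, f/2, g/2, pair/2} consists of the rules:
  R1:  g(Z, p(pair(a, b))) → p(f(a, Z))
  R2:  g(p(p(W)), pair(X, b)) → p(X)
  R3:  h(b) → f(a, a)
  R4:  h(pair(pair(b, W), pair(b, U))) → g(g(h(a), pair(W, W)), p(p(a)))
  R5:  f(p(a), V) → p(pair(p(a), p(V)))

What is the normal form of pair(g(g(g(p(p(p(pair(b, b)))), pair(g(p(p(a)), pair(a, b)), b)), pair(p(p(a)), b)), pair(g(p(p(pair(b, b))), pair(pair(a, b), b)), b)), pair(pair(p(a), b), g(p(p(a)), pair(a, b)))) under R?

1. pair(g(g(g(p(p(p(pair(b, b)))), pair(g(p(p(a)), pair(a, b)), b)), pair(p(p(a)), b)), pair(g(p(p(pair(b, b))), pair(pair(a, b), b)), b)), pair(pair(p(a), b), g(p(p(a)), pair(a, b))))  →  pair(g(g(p(g(p(p(a)), pair(a, b))), pair(p(p(a)), b)), pair(g(p(p(pair(b, b))), pair(pair(a, b), b)), b)), pair(pair(p(a), b), g(p(p(a)), pair(a, b))))   [R2 at 1.1.1]
2. pair(g(g(p(g(p(p(a)), pair(a, b))), pair(p(p(a)), b)), pair(g(p(p(pair(b, b))), pair(pair(a, b), b)), b)), pair(pair(p(a), b), g(p(p(a)), pair(a, b))))  →  pair(g(g(p(p(a)), pair(p(p(a)), b)), pair(g(p(p(pair(b, b))), pair(pair(a, b), b)), b)), pair(pair(p(a), b), g(p(p(a)), pair(a, b))))   [R2 at 1.1.1.1]
3. pair(g(g(p(p(a)), pair(p(p(a)), b)), pair(g(p(p(pair(b, b))), pair(pair(a, b), b)), b)), pair(pair(p(a), b), g(p(p(a)), pair(a, b))))  →  pair(g(p(p(p(a))), pair(g(p(p(pair(b, b))), pair(pair(a, b), b)), b)), pair(pair(p(a), b), g(p(p(a)), pair(a, b))))   [R2 at 1.1]
4. pair(g(p(p(p(a))), pair(g(p(p(pair(b, b))), pair(pair(a, b), b)), b)), pair(pair(p(a), b), g(p(p(a)), pair(a, b))))  →  pair(p(g(p(p(pair(b, b))), pair(pair(a, b), b))), pair(pair(p(a), b), g(p(p(a)), pair(a, b))))   [R2 at 1]
5. pair(p(g(p(p(pair(b, b))), pair(pair(a, b), b))), pair(pair(p(a), b), g(p(p(a)), pair(a, b))))  →  pair(p(p(pair(a, b))), pair(pair(p(a), b), g(p(p(a)), pair(a, b))))   [R2 at 1.1]
6. pair(p(p(pair(a, b))), pair(pair(p(a), b), g(p(p(a)), pair(a, b))))  →  pair(p(p(pair(a, b))), pair(pair(p(a), b), p(a)))   [R2 at 2.2]

pair(p(p(pair(a, b))), pair(pair(p(a), b), p(a)))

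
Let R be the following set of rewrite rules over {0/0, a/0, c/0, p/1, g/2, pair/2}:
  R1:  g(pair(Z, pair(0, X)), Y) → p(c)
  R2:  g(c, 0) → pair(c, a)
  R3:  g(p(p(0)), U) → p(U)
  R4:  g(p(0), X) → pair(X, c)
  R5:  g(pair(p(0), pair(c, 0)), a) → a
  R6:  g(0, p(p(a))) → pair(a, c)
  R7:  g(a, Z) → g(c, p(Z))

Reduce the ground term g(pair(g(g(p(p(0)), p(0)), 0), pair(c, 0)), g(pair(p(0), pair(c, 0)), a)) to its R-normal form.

1. g(pair(g(g(p(p(0)), p(0)), 0), pair(c, 0)), g(pair(p(0), pair(c, 0)), a))  →  g(pair(g(p(p(0)), 0), pair(c, 0)), g(pair(p(0), pair(c, 0)), a))   [R3 at 1.1.1]
2. g(pair(g(p(p(0)), 0), pair(c, 0)), g(pair(p(0), pair(c, 0)), a))  →  g(pair(p(0), pair(c, 0)), g(pair(p(0), pair(c, 0)), a))   [R3 at 1.1]
3. g(pair(p(0), pair(c, 0)), g(pair(p(0), pair(c, 0)), a))  →  g(pair(p(0), pair(c, 0)), a)   [R5 at 2]
4. g(pair(p(0), pair(c, 0)), a)  →  a   [R5 at ε]

a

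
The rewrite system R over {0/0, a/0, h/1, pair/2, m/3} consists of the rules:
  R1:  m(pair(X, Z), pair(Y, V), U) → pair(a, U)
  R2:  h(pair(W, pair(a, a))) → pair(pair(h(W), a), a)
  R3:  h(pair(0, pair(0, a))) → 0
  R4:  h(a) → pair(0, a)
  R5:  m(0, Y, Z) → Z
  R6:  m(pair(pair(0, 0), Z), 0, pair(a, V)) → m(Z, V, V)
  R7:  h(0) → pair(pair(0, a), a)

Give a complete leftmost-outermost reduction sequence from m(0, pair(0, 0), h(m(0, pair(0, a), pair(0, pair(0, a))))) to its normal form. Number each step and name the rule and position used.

0

1. m(0, pair(0, 0), h(m(0, pair(0, a), pair(0, pair(0, a)))))  →  h(m(0, pair(0, a), pair(0, pair(0, a))))   [R5 at ε]
2. h(m(0, pair(0, a), pair(0, pair(0, a))))  →  h(pair(0, pair(0, a)))   [R5 at 1]
3. h(pair(0, pair(0, a)))  →  0   [R3 at ε]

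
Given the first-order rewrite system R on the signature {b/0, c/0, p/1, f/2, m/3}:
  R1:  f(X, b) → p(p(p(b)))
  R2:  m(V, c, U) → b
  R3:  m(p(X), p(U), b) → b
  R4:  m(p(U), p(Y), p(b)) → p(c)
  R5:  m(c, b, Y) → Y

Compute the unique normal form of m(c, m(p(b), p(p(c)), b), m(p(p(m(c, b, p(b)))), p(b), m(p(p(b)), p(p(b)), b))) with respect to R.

b

1. m(c, m(p(b), p(p(c)), b), m(p(p(m(c, b, p(b)))), p(b), m(p(p(b)), p(p(b)), b)))  →  m(c, b, m(p(p(m(c, b, p(b)))), p(b), m(p(p(b)), p(p(b)), b)))   [R3 at 2]
2. m(c, b, m(p(p(m(c, b, p(b)))), p(b), m(p(p(b)), p(p(b)), b)))  →  m(p(p(m(c, b, p(b)))), p(b), m(p(p(b)), p(p(b)), b))   [R5 at ε]
3. m(p(p(m(c, b, p(b)))), p(b), m(p(p(b)), p(p(b)), b))  →  m(p(p(p(b))), p(b), m(p(p(b)), p(p(b)), b))   [R5 at 1.1.1]
4. m(p(p(p(b))), p(b), m(p(p(b)), p(p(b)), b))  →  m(p(p(p(b))), p(b), b)   [R3 at 3]
5. m(p(p(p(b))), p(b), b)  →  b   [R3 at ε]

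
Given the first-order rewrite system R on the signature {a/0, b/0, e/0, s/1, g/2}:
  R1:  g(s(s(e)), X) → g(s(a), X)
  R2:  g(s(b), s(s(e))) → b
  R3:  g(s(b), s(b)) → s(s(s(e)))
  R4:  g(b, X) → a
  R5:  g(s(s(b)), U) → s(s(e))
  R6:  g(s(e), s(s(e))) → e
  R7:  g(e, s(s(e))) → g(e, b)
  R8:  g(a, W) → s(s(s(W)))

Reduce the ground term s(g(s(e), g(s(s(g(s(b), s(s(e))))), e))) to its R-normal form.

1. s(g(s(e), g(s(s(g(s(b), s(s(e))))), e)))  →  s(g(s(e), g(s(s(b)), e)))   [R2 at 1.2.1.1.1]
2. s(g(s(e), g(s(s(b)), e)))  →  s(g(s(e), s(s(e))))   [R5 at 1.2]
3. s(g(s(e), s(s(e))))  →  s(e)   [R6 at 1]

s(e)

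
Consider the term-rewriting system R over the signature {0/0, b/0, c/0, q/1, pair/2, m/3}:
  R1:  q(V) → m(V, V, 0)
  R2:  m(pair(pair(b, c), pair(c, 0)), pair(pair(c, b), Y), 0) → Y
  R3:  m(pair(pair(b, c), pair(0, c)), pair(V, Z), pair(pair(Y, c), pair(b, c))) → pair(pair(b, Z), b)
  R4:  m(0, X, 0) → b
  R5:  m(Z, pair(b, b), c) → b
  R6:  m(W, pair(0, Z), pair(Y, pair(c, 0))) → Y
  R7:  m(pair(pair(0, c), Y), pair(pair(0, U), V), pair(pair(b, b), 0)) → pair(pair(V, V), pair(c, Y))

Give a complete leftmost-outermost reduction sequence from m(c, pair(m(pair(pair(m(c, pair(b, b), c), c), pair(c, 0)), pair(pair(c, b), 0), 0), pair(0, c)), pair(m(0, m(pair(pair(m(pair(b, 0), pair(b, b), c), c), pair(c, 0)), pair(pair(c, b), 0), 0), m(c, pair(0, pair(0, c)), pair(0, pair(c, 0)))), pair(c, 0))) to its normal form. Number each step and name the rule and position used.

1. m(c, pair(m(pair(pair(m(c, pair(b, b), c), c), pair(c, 0)), pair(pair(c, b), 0), 0), pair(0, c)), pair(m(0, m(pair(pair(m(pair(b, 0), pair(b, b), c), c), pair(c, 0)), pair(pair(c, b), 0), 0), m(c, pair(0, pair(0, c)), pair(0, pair(c, 0)))), pair(c, 0)))  →  m(c, pair(m(pair(pair(b, c), pair(c, 0)), pair(pair(c, b), 0), 0), pair(0, c)), pair(m(0, m(pair(pair(m(pair(b, 0), pair(b, b), c), c), pair(c, 0)), pair(pair(c, b), 0), 0), m(c, pair(0, pair(0, c)), pair(0, pair(c, 0)))), pair(c, 0)))   [R5 at 2.1.1.1.1]
2. m(c, pair(m(pair(pair(b, c), pair(c, 0)), pair(pair(c, b), 0), 0), pair(0, c)), pair(m(0, m(pair(pair(m(pair(b, 0), pair(b, b), c), c), pair(c, 0)), pair(pair(c, b), 0), 0), m(c, pair(0, pair(0, c)), pair(0, pair(c, 0)))), pair(c, 0)))  →  m(c, pair(0, pair(0, c)), pair(m(0, m(pair(pair(m(pair(b, 0), pair(b, b), c), c), pair(c, 0)), pair(pair(c, b), 0), 0), m(c, pair(0, pair(0, c)), pair(0, pair(c, 0)))), pair(c, 0)))   [R2 at 2.1]
3. m(c, pair(0, pair(0, c)), pair(m(0, m(pair(pair(m(pair(b, 0), pair(b, b), c), c), pair(c, 0)), pair(pair(c, b), 0), 0), m(c, pair(0, pair(0, c)), pair(0, pair(c, 0)))), pair(c, 0)))  →  m(0, m(pair(pair(m(pair(b, 0), pair(b, b), c), c), pair(c, 0)), pair(pair(c, b), 0), 0), m(c, pair(0, pair(0, c)), pair(0, pair(c, 0))))   [R6 at ε]
4. m(0, m(pair(pair(m(pair(b, 0), pair(b, b), c), c), pair(c, 0)), pair(pair(c, b), 0), 0), m(c, pair(0, pair(0, c)), pair(0, pair(c, 0))))  →  m(0, m(pair(pair(b, c), pair(c, 0)), pair(pair(c, b), 0), 0), m(c, pair(0, pair(0, c)), pair(0, pair(c, 0))))   [R5 at 2.1.1.1]
5. m(0, m(pair(pair(b, c), pair(c, 0)), pair(pair(c, b), 0), 0), m(c, pair(0, pair(0, c)), pair(0, pair(c, 0))))  →  m(0, 0, m(c, pair(0, pair(0, c)), pair(0, pair(c, 0))))   [R2 at 2]
6. m(0, 0, m(c, pair(0, pair(0, c)), pair(0, pair(c, 0))))  →  m(0, 0, 0)   [R6 at 3]
7. m(0, 0, 0)  →  b   [R4 at ε]

b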